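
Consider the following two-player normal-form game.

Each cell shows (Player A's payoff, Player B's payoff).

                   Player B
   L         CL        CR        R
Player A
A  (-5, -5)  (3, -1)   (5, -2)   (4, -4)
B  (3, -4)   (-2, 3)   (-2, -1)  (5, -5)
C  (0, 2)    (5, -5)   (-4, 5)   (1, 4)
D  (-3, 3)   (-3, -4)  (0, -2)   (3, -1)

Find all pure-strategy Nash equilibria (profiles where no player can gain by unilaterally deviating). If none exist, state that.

Mark each player's best response to every combination of opponents' strategies; a profile where every player is best-responding is a pure Nash equilibrium.
Player A against L: payoffs -5, 3, 0, -3 → best response B.
Player A against CL: payoffs 3, -2, 5, -3 → best response C.
Player A against CR: payoffs 5, -2, -4, 0 → best response A.
Player A against R: payoffs 4, 5, 1, 3 → best response B.
Player B against A: payoffs -5, -1, -2, -4 → best response CL.
Player B against B: payoffs -4, 3, -1, -5 → best response CL.
Player B against C: payoffs 2, -5, 5, 4 → best response CR.
Player B against D: payoffs 3, -4, -2, -1 → best response L.
No profile is a mutual best response for all players.

none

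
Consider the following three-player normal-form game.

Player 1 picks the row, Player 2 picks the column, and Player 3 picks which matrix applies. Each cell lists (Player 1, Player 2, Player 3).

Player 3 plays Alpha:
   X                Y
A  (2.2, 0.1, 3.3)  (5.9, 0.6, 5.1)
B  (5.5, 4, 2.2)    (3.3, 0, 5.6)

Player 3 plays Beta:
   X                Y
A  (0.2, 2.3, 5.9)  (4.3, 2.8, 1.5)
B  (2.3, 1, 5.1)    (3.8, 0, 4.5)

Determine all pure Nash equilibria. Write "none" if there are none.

Pure-strategy Nash equilibria: (A, Y, Alpha); (B, X, Beta)

Mark each player's best response to every combination of opponents' strategies; a profile where every player is best-responding is a pure Nash equilibrium.
Player 1 against (X, Alpha): payoffs 2.2, 5.5 → best response B.
Player 1 against (X, Beta): payoffs 0.2, 2.3 → best response B.
Player 1 against (Y, Alpha): payoffs 5.9, 3.3 → best response A.
Player 1 against (Y, Beta): payoffs 4.3, 3.8 → best response A.
Player 2 against (A, Alpha): payoffs 0.1, 0.6 → best response Y.
Player 2 against (A, Beta): payoffs 2.3, 2.8 → best response Y.
Player 2 against (B, Alpha): payoffs 4, 0 → best response X.
Player 2 against (B, Beta): payoffs 1, 0 → best response X.
Player 3 against (A, X): payoffs 3.3, 5.9 → best response Beta.
Player 3 against (A, Y): payoffs 5.1, 1.5 → best response Alpha.
Player 3 against (B, X): payoffs 2.2, 5.1 → best response Beta.
Player 3 against (B, Y): payoffs 5.6, 4.5 → best response Alpha.
Mutual best responses: (A, Y, Alpha); (B, X, Beta).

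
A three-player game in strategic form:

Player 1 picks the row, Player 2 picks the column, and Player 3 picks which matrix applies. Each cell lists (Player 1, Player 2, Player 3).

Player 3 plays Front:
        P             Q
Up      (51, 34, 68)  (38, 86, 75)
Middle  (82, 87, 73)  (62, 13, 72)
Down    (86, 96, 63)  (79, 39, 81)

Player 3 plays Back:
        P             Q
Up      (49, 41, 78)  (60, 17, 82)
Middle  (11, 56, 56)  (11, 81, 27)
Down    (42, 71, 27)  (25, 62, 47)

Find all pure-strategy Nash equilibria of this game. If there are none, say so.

Mark each player's best response to every combination of opponents' strategies; a profile where every player is best-responding is a pure Nash equilibrium.
Player 1 against (P, Front): payoffs 51, 82, 86 → best response Down.
Player 1 against (P, Back): payoffs 49, 11, 42 → best response Up.
Player 1 against (Q, Front): payoffs 38, 62, 79 → best response Down.
Player 1 against (Q, Back): payoffs 60, 11, 25 → best response Up.
Player 2 against (Up, Front): payoffs 34, 86 → best response Q.
Player 2 against (Up, Back): payoffs 41, 17 → best response P.
Player 2 against (Middle, Front): payoffs 87, 13 → best response P.
Player 2 against (Middle, Back): payoffs 56, 81 → best response Q.
Player 2 against (Down, Front): payoffs 96, 39 → best response P.
Player 2 against (Down, Back): payoffs 71, 62 → best response P.
Player 3 against (Up, P): payoffs 68, 78 → best response Back.
Player 3 against (Up, Q): payoffs 75, 82 → best response Back.
Player 3 against (Middle, P): payoffs 73, 56 → best response Front.
Player 3 against (Middle, Q): payoffs 72, 27 → best response Front.
Player 3 against (Down, P): payoffs 63, 27 → best response Front.
Player 3 against (Down, Q): payoffs 81, 47 → best response Front.
Mutual best responses: (Up, P, Back); (Down, P, Front).

(Up, P, Back) and (Down, P, Front)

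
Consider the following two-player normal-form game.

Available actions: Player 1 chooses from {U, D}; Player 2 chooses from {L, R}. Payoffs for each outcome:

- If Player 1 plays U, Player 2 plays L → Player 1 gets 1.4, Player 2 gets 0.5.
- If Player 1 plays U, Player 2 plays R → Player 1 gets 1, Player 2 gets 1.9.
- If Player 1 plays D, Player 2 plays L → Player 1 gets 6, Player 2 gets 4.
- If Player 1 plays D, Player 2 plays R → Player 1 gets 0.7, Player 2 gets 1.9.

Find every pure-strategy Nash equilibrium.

Pure-strategy Nash equilibria: (U, R) and (D, L)

Player 1 against L: payoffs 1.4, 6 → best response D.
Player 1 against R: payoffs 1, 0.7 → best response U.
Player 2 against U: payoffs 0.5, 1.9 → best response R.
Player 2 against D: payoffs 4, 1.9 → best response L.
Mutual best responses: (U, R); (D, L).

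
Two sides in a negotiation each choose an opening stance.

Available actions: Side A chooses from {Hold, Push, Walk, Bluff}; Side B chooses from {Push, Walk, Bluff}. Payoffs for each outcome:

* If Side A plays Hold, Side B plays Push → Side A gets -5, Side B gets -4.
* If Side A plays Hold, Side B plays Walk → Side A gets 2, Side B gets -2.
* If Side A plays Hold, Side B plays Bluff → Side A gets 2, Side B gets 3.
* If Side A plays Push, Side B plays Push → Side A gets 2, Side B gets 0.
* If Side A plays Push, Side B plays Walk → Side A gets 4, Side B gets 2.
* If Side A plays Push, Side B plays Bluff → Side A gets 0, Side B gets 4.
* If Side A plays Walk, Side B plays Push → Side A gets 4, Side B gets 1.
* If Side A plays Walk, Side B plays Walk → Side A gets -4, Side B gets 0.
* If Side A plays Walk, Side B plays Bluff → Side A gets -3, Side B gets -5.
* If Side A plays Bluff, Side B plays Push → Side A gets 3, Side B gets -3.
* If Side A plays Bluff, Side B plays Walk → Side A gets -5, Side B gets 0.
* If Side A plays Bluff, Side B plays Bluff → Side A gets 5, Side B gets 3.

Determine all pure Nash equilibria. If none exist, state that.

Pure-strategy Nash equilibria: (Walk, Push), (Bluff, Bluff)

(Hold, Push): Side A can switch to Push (-5 → 2). Not NE.
(Hold, Walk): Side A can switch to Push (2 → 4). Not NE.
(Hold, Bluff): Side A can switch to Bluff (2 → 5). Not NE.
(Push, Push): Side A can switch to Walk (2 → 4). Not NE.
(Push, Walk): Side B can switch to Bluff (2 → 4). Not NE.
(Push, Bluff): Side A can switch to Hold (0 → 2). Not NE.
(Walk, Push): Side A gets 4, best alternative 3; Side B gets 1, best alternative 0. No profitable deviation — NE.
(Bluff, Bluff): Side A gets 5, best alternative 2; Side B gets 3, best alternative 0. No profitable deviation — NE.
(The remaining 4 profiles each have a profitable deviation by the same check.)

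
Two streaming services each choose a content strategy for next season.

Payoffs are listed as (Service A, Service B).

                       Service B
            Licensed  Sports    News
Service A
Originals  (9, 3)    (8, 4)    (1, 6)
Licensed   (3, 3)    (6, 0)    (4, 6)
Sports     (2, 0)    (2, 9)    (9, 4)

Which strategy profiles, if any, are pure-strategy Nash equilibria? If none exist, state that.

For each player, find the best response to each opponent profile; mutual best responses are the pure NE.
Service A against Licensed: payoffs 9, 3, 2 → best response Originals.
Service A against Sports: payoffs 8, 6, 2 → best response Originals.
Service A against News: payoffs 1, 4, 9 → best response Sports.
Service B against Originals: payoffs 3, 4, 6 → best response News.
Service B against Licensed: payoffs 3, 0, 6 → best response News.
Service B against Sports: payoffs 0, 9, 4 → best response Sports.
No profile is a mutual best response for all players.

none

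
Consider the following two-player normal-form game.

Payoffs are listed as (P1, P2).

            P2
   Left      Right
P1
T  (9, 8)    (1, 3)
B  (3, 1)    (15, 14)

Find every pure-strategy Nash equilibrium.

Pure-strategy Nash equilibria: (T, Left) and (B, Right)

For each player, find the best response to each opponent profile; mutual best responses are the pure NE.
P1 against Left: payoffs 9, 3 → best response T.
P1 against Right: payoffs 1, 15 → best response B.
P2 against T: payoffs 8, 3 → best response Left.
P2 against B: payoffs 1, 14 → best response Right.
Mutual best responses: (T, Left); (B, Right).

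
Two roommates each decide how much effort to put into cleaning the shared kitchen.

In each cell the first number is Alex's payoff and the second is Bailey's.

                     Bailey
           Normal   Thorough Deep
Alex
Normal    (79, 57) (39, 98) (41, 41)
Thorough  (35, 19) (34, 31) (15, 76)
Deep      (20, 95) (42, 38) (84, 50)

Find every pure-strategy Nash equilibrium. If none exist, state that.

There is no pure-strategy Nash equilibrium.

Check each profile: it is a Nash equilibrium iff no player can strictly gain by switching unilaterally.
(Normal, Normal): Bailey can switch to Thorough (57 → 98). Not NE.
(Normal, Thorough): Alex can switch to Deep (39 → 42). Not NE.
(Normal, Deep): Alex can switch to Deep (41 → 84). Not NE.
(Thorough, Normal): Alex can switch to Normal (35 → 79). Not NE.
(Thorough, Thorough): Alex can switch to Normal (34 → 39). Not NE.
(Thorough, Deep): Alex can switch to Normal (15 → 41). Not NE.
(Deep, Normal): Alex can switch to Normal (20 → 79). Not NE.
(Deep, Thorough): Bailey can switch to Normal (38 → 95). Not NE.
(Deep, Deep): Bailey can switch to Normal (50 → 95). Not NE.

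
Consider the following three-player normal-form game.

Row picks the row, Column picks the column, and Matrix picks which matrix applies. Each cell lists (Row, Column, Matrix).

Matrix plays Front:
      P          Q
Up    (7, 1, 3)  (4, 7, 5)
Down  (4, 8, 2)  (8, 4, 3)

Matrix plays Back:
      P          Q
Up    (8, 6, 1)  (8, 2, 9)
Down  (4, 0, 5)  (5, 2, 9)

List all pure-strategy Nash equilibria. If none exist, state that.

For each strategy profile, look for a profitable unilateral deviation.
(Up, P, Front): Column can switch to Q (1 → 7). Not NE.
(Up, P, Back): Matrix can switch to Front (1 → 3). Not NE.
(Up, Q, Front): Row can switch to Down (4 → 8). Not NE.
(Up, Q, Back): Column can switch to P (2 → 6). Not NE.
(Down, P, Front): Row can switch to Up (4 → 7). Not NE.
(Down, P, Back): Row can switch to Up (4 → 8). Not NE.
(The remaining 2 profiles each have a profitable deviation by the same check.)

No pure-strategy Nash equilibrium.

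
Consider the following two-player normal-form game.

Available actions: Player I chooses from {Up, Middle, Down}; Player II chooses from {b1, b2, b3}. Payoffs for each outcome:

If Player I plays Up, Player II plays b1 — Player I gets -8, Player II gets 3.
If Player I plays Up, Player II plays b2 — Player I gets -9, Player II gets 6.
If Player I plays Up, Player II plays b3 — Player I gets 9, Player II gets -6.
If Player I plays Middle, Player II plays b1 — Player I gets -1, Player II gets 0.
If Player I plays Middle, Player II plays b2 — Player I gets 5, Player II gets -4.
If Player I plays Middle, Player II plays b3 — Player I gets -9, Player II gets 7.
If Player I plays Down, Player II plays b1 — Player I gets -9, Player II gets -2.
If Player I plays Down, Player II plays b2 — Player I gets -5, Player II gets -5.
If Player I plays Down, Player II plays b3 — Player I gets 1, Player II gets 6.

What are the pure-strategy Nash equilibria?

No pure-strategy Nash equilibrium.

(Up, b1): Player I can switch to Middle (-8 → -1). Not NE.
(Up, b2): Player I can switch to Middle (-9 → 5). Not NE.
(Up, b3): Player II can switch to b1 (-6 → 3). Not NE.
(Middle, b1): Player II can switch to b3 (0 → 7). Not NE.
(Middle, b2): Player II can switch to b1 (-4 → 0). Not NE.
(Middle, b3): Player I can switch to Up (-9 → 9). Not NE.
(Down, b1): Player I can switch to Up (-9 → -8). Not NE.
(Down, b2): Player I can switch to Middle (-5 → 5). Not NE.
(Down, b3): Player I can switch to Up (1 → 9). Not NE.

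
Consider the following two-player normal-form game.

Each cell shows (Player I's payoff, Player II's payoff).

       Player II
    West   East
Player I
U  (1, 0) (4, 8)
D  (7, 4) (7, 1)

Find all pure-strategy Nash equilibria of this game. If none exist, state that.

The unique pure-strategy Nash equilibrium is (D, West).

(U, West): Player I can switch to D (1 → 7). Not NE.
(U, East): Player I can switch to D (4 → 7). Not NE.
(D, West): Player I gets 7, best alternative 1; Player II gets 4, best alternative 1. No profitable deviation — NE.
(D, East): Player II can switch to West (1 → 4). Not NE.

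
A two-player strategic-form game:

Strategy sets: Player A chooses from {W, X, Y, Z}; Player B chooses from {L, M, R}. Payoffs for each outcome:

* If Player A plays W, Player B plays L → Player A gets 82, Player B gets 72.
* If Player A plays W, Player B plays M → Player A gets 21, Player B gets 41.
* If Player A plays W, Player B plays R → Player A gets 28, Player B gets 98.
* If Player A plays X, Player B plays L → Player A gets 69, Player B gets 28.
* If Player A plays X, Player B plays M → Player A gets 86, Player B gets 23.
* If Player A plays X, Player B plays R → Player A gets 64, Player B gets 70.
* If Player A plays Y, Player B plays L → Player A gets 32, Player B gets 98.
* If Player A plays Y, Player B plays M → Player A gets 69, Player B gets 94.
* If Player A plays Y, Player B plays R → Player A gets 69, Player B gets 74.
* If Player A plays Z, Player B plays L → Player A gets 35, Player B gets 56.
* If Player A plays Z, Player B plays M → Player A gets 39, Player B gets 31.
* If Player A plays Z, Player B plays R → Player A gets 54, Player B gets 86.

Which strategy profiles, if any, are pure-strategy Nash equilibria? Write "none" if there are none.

There is no pure-strategy Nash equilibrium.

For each player, find the best response to each opponent profile; mutual best responses are the pure NE.
Player A against L: payoffs 82, 69, 32, 35 → best response W.
Player A against M: payoffs 21, 86, 69, 39 → best response X.
Player A against R: payoffs 28, 64, 69, 54 → best response Y.
Player B against W: payoffs 72, 41, 98 → best response R.
Player B against X: payoffs 28, 23, 70 → best response R.
Player B against Y: payoffs 98, 94, 74 → best response L.
Player B against Z: payoffs 56, 31, 86 → best response R.
No profile is a mutual best response for all players.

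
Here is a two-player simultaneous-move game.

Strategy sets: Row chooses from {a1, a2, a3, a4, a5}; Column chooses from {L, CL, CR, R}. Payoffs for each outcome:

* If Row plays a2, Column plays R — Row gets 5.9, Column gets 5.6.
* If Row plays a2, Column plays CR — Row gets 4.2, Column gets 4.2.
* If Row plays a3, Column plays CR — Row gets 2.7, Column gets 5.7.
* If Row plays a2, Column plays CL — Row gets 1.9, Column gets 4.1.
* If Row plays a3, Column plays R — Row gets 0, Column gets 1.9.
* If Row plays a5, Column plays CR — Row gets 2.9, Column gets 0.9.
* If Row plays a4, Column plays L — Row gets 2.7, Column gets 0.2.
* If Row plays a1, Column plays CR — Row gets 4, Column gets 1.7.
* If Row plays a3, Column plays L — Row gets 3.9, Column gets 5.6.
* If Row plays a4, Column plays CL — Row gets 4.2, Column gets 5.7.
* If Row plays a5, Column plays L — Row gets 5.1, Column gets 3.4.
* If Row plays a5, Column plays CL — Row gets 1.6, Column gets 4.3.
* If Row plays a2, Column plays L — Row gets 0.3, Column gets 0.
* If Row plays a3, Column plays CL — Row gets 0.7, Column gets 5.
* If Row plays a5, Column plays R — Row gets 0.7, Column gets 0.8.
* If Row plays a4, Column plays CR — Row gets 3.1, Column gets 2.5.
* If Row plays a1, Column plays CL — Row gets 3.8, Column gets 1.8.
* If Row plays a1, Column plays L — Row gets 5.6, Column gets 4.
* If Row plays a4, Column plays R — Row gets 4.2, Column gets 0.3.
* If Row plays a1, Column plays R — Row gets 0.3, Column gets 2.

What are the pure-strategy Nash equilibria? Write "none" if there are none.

(a1, L): Row gets 5.6, best alternative 5.1; Column gets 4, best alternative 2. No profitable deviation — NE.
(a1, CL): Row can switch to a4 (3.8 → 4.2). Not NE.
(a1, CR): Row can switch to a2 (4 → 4.2). Not NE.
(a1, R): Row can switch to a2 (0.3 → 5.9). Not NE.
(a2, L): Row can switch to a1 (0.3 → 5.6). Not NE.
(a2, CL): Row can switch to a1 (1.9 → 3.8). Not NE.
(a2, CR): Column can switch to R (4.2 → 5.6). Not NE.
(a2, R): Row gets 5.9, best alternative 4.2; Column gets 5.6, best alternative 4.2. No profitable deviation — NE.
(a3, L): Row can switch to a1 (3.9 → 5.6). Not NE.
(a3, CL): Row can switch to a1 (0.7 → 3.8). Not NE.
(a3, CR): Row can switch to a1 (2.7 → 4). Not NE.
(a3, R): Row can switch to a1 (0 → 0.3). Not NE.
(a4, L): Row can switch to a1 (2.7 → 5.6). Not NE.
(a4, CL): Row gets 4.2, best alternative 3.8; Column gets 5.7, best alternative 2.5. No profitable deviation — NE.
(a4, CR): Row can switch to a1 (3.1 → 4). Not NE.
(The remaining 5 profiles each have a profitable deviation by the same check.)

Pure-strategy Nash equilibria: (a1, L); (a2, R); (a4, CL)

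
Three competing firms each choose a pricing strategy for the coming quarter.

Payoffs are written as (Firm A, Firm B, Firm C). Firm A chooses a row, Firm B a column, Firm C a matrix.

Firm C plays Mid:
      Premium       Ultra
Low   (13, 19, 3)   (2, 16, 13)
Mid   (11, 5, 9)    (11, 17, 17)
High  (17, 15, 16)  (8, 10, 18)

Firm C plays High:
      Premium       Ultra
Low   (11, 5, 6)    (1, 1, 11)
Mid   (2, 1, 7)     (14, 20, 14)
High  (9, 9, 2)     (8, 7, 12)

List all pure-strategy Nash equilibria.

Firm A against (Premium, Mid): payoffs 13, 11, 17 → best response High.
Firm A against (Premium, High): payoffs 11, 2, 9 → best response Low.
Firm A against (Ultra, Mid): payoffs 2, 11, 8 → best response Mid.
Firm A against (Ultra, High): payoffs 1, 14, 8 → best response Mid.
Firm B against (Low, Mid): payoffs 19, 16 → best response Premium.
Firm B against (Low, High): payoffs 5, 1 → best response Premium.
Firm B against (Mid, Mid): payoffs 5, 17 → best response Ultra.
Firm B against (Mid, High): payoffs 1, 20 → best response Ultra.
Firm B against (High, Mid): payoffs 15, 10 → best response Premium.
Firm B against (High, High): payoffs 9, 7 → best response Premium.
Firm C against (Low, Premium): payoffs 3, 6 → best response High.
Firm C against (Low, Ultra): payoffs 13, 11 → best response Mid.
Firm C against (Mid, Premium): payoffs 9, 7 → best response Mid.
Firm C against (Mid, Ultra): payoffs 17, 14 → best response Mid.
Firm C against (High, Premium): payoffs 16, 2 → best response Mid.
Firm C against (High, Ultra): payoffs 18, 12 → best response Mid.
Mutual best responses: (Low, Premium, High); (Mid, Ultra, Mid); (High, Premium, Mid).

Pure-strategy Nash equilibria: (Low, Premium, High); (Mid, Ultra, Mid); (High, Premium, Mid)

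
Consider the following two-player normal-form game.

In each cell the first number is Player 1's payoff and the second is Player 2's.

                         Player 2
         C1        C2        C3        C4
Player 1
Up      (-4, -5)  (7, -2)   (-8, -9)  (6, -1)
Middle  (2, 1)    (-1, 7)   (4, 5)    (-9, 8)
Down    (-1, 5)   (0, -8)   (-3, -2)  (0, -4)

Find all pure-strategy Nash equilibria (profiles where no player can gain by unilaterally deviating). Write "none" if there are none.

Player 1 against C1: payoffs -4, 2, -1 → best response Middle.
Player 1 against C2: payoffs 7, -1, 0 → best response Up.
Player 1 against C3: payoffs -8, 4, -3 → best response Middle.
Player 1 against C4: payoffs 6, -9, 0 → best response Up.
Player 2 against Up: payoffs -5, -2, -9, -1 → best response C4.
Player 2 against Middle: payoffs 1, 7, 5, 8 → best response C4.
Player 2 against Down: payoffs 5, -8, -2, -4 → best response C1.
Mutual best responses: (Up, C4).

The unique pure-strategy Nash equilibrium is (Up, C4).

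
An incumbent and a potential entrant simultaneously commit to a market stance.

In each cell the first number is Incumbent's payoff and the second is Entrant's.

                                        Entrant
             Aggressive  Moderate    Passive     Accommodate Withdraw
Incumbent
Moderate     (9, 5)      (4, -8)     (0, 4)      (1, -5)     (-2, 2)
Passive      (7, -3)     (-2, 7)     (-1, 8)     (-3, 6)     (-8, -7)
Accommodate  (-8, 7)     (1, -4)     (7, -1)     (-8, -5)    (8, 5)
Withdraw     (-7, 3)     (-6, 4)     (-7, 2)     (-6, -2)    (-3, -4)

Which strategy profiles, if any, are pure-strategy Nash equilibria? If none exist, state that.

Mark each player's best response to every combination of opponents' strategies; a profile where every player is best-responding is a pure Nash equilibrium.
Incumbent against Aggressive: payoffs 9, 7, -8, -7 → best response Moderate.
Incumbent against Moderate: payoffs 4, -2, 1, -6 → best response Moderate.
Incumbent against Passive: payoffs 0, -1, 7, -7 → best response Accommodate.
Incumbent against Accommodate: payoffs 1, -3, -8, -6 → best response Moderate.
Incumbent against Withdraw: payoffs -2, -8, 8, -3 → best response Accommodate.
Entrant against Moderate: payoffs 5, -8, 4, -5, 2 → best response Aggressive.
Entrant against Passive: payoffs -3, 7, 8, 6, -7 → best response Passive.
Entrant against Accommodate: payoffs 7, -4, -1, -5, 5 → best response Aggressive.
Entrant against Withdraw: payoffs 3, 4, 2, -2, -4 → best response Moderate.
Mutual best responses: (Moderate, Aggressive).

The unique pure-strategy Nash equilibrium is (Moderate, Aggressive).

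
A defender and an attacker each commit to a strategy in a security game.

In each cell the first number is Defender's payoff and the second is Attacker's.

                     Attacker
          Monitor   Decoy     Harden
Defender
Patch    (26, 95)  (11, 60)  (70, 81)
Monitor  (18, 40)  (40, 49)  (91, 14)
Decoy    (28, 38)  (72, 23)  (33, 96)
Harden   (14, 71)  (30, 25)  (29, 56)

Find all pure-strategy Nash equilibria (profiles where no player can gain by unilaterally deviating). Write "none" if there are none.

Defender against Monitor: payoffs 26, 18, 28, 14 → best response Decoy.
Defender against Decoy: payoffs 11, 40, 72, 30 → best response Decoy.
Defender against Harden: payoffs 70, 91, 33, 29 → best response Monitor.
Attacker against Patch: payoffs 95, 60, 81 → best response Monitor.
Attacker against Monitor: payoffs 40, 49, 14 → best response Decoy.
Attacker against Decoy: payoffs 38, 23, 96 → best response Harden.
Attacker against Harden: payoffs 71, 25, 56 → best response Monitor.
No profile is a mutual best response for all players.

No pure-strategy Nash equilibrium.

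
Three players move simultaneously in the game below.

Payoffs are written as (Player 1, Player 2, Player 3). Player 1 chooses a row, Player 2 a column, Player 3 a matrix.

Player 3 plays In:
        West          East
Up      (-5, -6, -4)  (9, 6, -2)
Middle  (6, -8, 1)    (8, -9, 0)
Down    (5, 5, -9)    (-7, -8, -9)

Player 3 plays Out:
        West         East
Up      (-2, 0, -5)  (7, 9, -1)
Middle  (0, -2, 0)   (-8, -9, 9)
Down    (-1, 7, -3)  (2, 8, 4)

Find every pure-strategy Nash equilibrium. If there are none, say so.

The pure Nash equilibria are (Up, East, Out) and (Middle, West, In).

Mark each player's best response to every combination of opponents' strategies; a profile where every player is best-responding is a pure Nash equilibrium.
Player 1 against (West, In): payoffs -5, 6, 5 → best response Middle.
Player 1 against (West, Out): payoffs -2, 0, -1 → best response Middle.
Player 1 against (East, In): payoffs 9, 8, -7 → best response Up.
Player 1 against (East, Out): payoffs 7, -8, 2 → best response Up.
Player 2 against (Up, In): payoffs -6, 6 → best response East.
Player 2 against (Up, Out): payoffs 0, 9 → best response East.
Player 2 against (Middle, In): payoffs -8, -9 → best response West.
Player 2 against (Middle, Out): payoffs -2, -9 → best response West.
Player 2 against (Down, In): payoffs 5, -8 → best response West.
Player 2 against (Down, Out): payoffs 7, 8 → best response East.
Player 3 against (Up, West): payoffs -4, -5 → best response In.
Player 3 against (Up, East): payoffs -2, -1 → best response Out.
Player 3 against (Middle, West): payoffs 1, 0 → best response In.
Player 3 against (Middle, East): payoffs 0, 9 → best response Out.
Player 3 against (Down, West): payoffs -9, -3 → best response Out.
Player 3 against (Down, East): payoffs -9, 4 → best response Out.
Mutual best responses: (Up, East, Out); (Middle, West, In).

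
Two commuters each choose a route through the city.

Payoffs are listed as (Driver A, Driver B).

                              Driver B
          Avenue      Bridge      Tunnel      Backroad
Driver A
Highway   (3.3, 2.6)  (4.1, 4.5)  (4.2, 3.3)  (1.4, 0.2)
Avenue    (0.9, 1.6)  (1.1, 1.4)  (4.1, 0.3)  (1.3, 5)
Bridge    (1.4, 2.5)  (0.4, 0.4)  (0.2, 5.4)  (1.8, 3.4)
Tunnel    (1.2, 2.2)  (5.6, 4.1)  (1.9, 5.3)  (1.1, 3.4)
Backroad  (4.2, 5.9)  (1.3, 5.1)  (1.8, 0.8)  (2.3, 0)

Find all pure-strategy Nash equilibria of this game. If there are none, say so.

(Highway, Avenue): Driver A can switch to Backroad (3.3 → 4.2). Not NE.
(Highway, Bridge): Driver A can switch to Tunnel (4.1 → 5.6). Not NE.
(Highway, Tunnel): Driver B can switch to Bridge (3.3 → 4.5). Not NE.
(Highway, Backroad): Driver A can switch to Bridge (1.4 → 1.8). Not NE.
(Avenue, Avenue): Driver A can switch to Highway (0.9 → 3.3). Not NE.
(Avenue, Bridge): Driver A can switch to Highway (1.1 → 4.1). Not NE.
(Backroad, Avenue): Driver A gets 4.2, best alternative 3.3; Driver B gets 5.9, best alternative 5.1. No profitable deviation — NE.
(The remaining 13 profiles each have a profitable deviation by the same check.)

Pure NE: (Backroad, Avenue)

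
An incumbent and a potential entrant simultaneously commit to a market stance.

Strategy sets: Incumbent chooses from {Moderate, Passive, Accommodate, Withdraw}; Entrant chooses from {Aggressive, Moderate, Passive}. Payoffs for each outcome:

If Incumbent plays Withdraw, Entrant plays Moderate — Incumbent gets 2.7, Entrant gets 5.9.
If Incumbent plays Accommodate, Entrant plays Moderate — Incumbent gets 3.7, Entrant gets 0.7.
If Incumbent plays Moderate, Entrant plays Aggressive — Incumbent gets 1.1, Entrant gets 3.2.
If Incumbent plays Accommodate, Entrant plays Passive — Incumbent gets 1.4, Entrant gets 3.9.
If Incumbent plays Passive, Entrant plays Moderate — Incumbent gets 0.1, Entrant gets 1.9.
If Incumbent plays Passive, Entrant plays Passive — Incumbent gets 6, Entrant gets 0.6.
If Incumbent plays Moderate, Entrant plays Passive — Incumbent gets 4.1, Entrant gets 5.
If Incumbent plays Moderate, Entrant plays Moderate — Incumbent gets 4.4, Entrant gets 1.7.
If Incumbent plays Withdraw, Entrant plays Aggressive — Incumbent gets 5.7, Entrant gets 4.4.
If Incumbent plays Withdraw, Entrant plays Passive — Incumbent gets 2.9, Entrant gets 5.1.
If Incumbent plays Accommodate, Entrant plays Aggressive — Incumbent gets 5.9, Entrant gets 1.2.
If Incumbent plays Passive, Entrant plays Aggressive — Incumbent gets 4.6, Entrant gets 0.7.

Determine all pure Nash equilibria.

For each strategy profile, look for a profitable unilateral deviation.
(Moderate, Aggressive): Incumbent can switch to Passive (1.1 → 4.6). Not NE.
(Moderate, Moderate): Entrant can switch to Aggressive (1.7 → 3.2). Not NE.
(Moderate, Passive): Incumbent can switch to Passive (4.1 → 6). Not NE.
(Passive, Aggressive): Incumbent can switch to Accommodate (4.6 → 5.9). Not NE.
(Passive, Moderate): Incumbent can switch to Moderate (0.1 → 4.4). Not NE.
(Passive, Passive): Entrant can switch to Aggressive (0.6 → 0.7). Not NE.
(Accommodate, Aggressive): Entrant can switch to Passive (1.2 → 3.9). Not NE.
(Accommodate, Moderate): Incumbent can switch to Moderate (3.7 → 4.4). Not NE.
(Accommodate, Passive): Incumbent can switch to Moderate (1.4 → 4.1). Not NE.
(Withdraw, Aggressive): Incumbent can switch to Accommodate (5.7 → 5.9). Not NE.
(Withdraw, Moderate): Incumbent can switch to Moderate (2.7 → 4.4). Not NE.
(Withdraw, Passive): Incumbent can switch to Moderate (2.9 → 4.1). Not NE.

This game has no pure Nash equilibrium.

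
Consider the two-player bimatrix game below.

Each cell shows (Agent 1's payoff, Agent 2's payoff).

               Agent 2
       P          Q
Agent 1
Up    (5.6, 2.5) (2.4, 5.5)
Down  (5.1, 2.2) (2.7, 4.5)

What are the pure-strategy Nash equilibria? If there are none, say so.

Check each profile: it is a Nash equilibrium iff no player can strictly gain by switching unilaterally.
(Up, P): Agent 2 can switch to Q (2.5 → 5.5). Not NE.
(Up, Q): Agent 1 can switch to Down (2.4 → 2.7). Not NE.
(Down, P): Agent 1 can switch to Up (5.1 → 5.6). Not NE.
(Down, Q): Agent 1 gets 2.7, best alternative 2.4; Agent 2 gets 4.5, best alternative 2.2. No profitable deviation — NE.

The unique pure-strategy Nash equilibrium is (Down, Q).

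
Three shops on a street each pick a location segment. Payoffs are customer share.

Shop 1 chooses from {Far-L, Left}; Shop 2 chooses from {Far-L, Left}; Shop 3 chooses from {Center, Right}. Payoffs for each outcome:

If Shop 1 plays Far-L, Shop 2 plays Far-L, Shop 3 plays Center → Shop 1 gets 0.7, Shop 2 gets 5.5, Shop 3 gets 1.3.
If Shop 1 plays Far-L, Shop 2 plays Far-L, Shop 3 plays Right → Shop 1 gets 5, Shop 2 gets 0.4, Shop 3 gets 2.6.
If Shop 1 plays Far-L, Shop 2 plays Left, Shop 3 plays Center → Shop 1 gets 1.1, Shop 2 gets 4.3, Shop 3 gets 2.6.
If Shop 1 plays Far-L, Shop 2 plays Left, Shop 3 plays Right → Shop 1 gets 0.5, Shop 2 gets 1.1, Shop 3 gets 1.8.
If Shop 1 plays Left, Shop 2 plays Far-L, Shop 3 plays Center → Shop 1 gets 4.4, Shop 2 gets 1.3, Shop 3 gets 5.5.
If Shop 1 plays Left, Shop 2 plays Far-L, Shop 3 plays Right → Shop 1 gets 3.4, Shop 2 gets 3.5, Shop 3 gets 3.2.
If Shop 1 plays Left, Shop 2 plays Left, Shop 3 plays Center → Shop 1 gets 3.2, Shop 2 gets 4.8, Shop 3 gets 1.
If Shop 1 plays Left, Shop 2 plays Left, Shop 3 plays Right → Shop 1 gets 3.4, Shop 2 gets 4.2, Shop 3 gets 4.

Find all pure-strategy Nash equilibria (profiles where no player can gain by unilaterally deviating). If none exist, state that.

Shop 1 against (Far-L, Center): payoffs 0.7, 4.4 → best response Left.
Shop 1 against (Far-L, Right): payoffs 5, 3.4 → best response Far-L.
Shop 1 against (Left, Center): payoffs 1.1, 3.2 → best response Left.
Shop 1 against (Left, Right): payoffs 0.5, 3.4 → best response Left.
Shop 2 against (Far-L, Center): payoffs 5.5, 4.3 → best response Far-L.
Shop 2 against (Far-L, Right): payoffs 0.4, 1.1 → best response Left.
Shop 2 against (Left, Center): payoffs 1.3, 4.8 → best response Left.
Shop 2 against (Left, Right): payoffs 3.5, 4.2 → best response Left.
Shop 3 against (Far-L, Far-L): payoffs 1.3, 2.6 → best response Right.
Shop 3 against (Far-L, Left): payoffs 2.6, 1.8 → best response Center.
Shop 3 against (Left, Far-L): payoffs 5.5, 3.2 → best response Center.
Shop 3 against (Left, Left): payoffs 1, 4 → best response Right.
Mutual best responses: (Left, Left, Right).

(Left, Left, Right)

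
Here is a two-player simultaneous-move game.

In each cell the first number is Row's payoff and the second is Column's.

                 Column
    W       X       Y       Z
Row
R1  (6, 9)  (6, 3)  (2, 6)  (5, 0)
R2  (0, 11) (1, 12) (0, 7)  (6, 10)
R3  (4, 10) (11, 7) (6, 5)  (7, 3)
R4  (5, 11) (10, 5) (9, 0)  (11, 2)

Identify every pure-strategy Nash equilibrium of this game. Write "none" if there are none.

(R1, W)

For each player, find the best response to each opponent profile; mutual best responses are the pure NE.
Row against W: payoffs 6, 0, 4, 5 → best response R1.
Row against X: payoffs 6, 1, 11, 10 → best response R3.
Row against Y: payoffs 2, 0, 6, 9 → best response R4.
Row against Z: payoffs 5, 6, 7, 11 → best response R4.
Column against R1: payoffs 9, 3, 6, 0 → best response W.
Column against R2: payoffs 11, 12, 7, 10 → best response X.
Column against R3: payoffs 10, 7, 5, 3 → best response W.
Column against R4: payoffs 11, 5, 0, 2 → best response W.
Mutual best responses: (R1, W).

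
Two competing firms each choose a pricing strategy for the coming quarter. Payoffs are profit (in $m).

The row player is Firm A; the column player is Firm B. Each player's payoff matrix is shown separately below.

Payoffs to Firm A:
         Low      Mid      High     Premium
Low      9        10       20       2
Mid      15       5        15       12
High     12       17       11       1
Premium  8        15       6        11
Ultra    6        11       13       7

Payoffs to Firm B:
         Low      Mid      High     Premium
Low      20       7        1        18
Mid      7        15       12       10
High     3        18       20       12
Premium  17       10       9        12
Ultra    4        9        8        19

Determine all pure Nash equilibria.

Check each profile: it is a Nash equilibrium iff no player can strictly gain by switching unilaterally.
(Low, Low): Firm A can switch to Mid (9 → 15). Not NE.
(Low, Mid): Firm A can switch to High (10 → 17). Not NE.
(Low, High): Firm B can switch to Low (1 → 20). Not NE.
(Low, Premium): Firm A can switch to Mid (2 → 12). Not NE.
(Mid, Low): Firm B can switch to Mid (7 → 15). Not NE.
(Mid, Mid): Firm A can switch to Low (5 → 10). Not NE.
(The remaining 14 profiles each have a profitable deviation by the same check.)

No pure-strategy Nash equilibrium.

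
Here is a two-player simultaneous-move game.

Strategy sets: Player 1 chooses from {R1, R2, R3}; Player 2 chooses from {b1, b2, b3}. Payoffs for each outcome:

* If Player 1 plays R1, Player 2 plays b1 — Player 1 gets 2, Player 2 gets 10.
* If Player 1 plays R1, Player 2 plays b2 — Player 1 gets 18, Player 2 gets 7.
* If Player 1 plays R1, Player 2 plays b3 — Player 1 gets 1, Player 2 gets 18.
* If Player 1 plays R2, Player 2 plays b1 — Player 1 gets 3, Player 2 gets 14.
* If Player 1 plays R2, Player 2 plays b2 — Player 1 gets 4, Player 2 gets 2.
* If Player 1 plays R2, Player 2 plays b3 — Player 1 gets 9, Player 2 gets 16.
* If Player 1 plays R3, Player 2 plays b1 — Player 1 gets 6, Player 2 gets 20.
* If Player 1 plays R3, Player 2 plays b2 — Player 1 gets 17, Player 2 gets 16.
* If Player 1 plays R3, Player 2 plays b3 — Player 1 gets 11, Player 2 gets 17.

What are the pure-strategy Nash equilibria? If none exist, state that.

Pure NE: (R3, b1)

For each player, find the best response to each opponent profile; mutual best responses are the pure NE.
Player 1 against b1: payoffs 2, 3, 6 → best response R3.
Player 1 against b2: payoffs 18, 4, 17 → best response R1.
Player 1 against b3: payoffs 1, 9, 11 → best response R3.
Player 2 against R1: payoffs 10, 7, 18 → best response b3.
Player 2 against R2: payoffs 14, 2, 16 → best response b3.
Player 2 against R3: payoffs 20, 16, 17 → best response b1.
Mutual best responses: (R3, b1).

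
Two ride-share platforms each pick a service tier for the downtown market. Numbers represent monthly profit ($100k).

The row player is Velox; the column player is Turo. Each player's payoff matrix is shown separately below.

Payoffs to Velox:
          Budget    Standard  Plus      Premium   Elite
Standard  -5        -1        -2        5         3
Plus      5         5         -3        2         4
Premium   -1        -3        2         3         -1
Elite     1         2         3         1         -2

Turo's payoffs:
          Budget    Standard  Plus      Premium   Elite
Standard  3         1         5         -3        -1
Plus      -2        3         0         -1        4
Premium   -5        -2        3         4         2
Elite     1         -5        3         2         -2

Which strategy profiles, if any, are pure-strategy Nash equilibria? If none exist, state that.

Velox against Budget: payoffs -5, 5, -1, 1 → best response Plus.
Velox against Standard: payoffs -1, 5, -3, 2 → best response Plus.
Velox against Plus: payoffs -2, -3, 2, 3 → best response Elite.
Velox against Premium: payoffs 5, 2, 3, 1 → best response Standard.
Velox against Elite: payoffs 3, 4, -1, -2 → best response Plus.
Turo against Standard: payoffs 3, 1, 5, -3, -1 → best response Plus.
Turo against Plus: payoffs -2, 3, 0, -1, 4 → best response Elite.
Turo against Premium: payoffs -5, -2, 3, 4, 2 → best response Premium.
Turo against Elite: payoffs 1, -5, 3, 2, -2 → best response Plus.
Mutual best responses: (Plus, Elite); (Elite, Plus).

(Plus, Elite), (Elite, Plus)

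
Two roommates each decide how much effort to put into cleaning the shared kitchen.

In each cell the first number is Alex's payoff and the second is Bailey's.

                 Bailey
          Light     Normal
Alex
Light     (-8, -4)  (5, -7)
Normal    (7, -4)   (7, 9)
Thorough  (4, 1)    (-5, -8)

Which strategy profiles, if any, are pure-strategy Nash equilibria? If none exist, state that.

Alex against Light: payoffs -8, 7, 4 → best response Normal.
Alex against Normal: payoffs 5, 7, -5 → best response Normal.
Bailey against Light: payoffs -4, -7 → best response Light.
Bailey against Normal: payoffs -4, 9 → best response Normal.
Bailey against Thorough: payoffs 1, -8 → best response Light.
Mutual best responses: (Normal, Normal).

The unique pure-strategy Nash equilibrium is (Normal, Normal).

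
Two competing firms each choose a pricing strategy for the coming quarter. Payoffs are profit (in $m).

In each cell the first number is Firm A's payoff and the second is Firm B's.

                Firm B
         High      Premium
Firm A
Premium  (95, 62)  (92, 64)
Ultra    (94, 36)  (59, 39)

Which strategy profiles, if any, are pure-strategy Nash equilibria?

Pure NE: (Premium, Premium)

(Premium, High): Firm B can switch to Premium (62 → 64). Not NE.
(Premium, Premium): Firm A gets 92, best alternative 59; Firm B gets 64, best alternative 62. No profitable deviation — NE.
(Ultra, High): Firm A can switch to Premium (94 → 95). Not NE.
(Ultra, Premium): Firm A can switch to Premium (59 → 92). Not NE.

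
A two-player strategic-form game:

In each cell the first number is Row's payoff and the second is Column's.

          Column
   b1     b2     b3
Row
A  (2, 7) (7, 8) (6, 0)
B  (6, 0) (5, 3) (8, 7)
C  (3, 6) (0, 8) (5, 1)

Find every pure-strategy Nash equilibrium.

Pure-strategy Nash equilibria: (A, b2); (B, b3)

For each player, find the best response to each opponent profile; mutual best responses are the pure NE.
Row against b1: payoffs 2, 6, 3 → best response B.
Row against b2: payoffs 7, 5, 0 → best response A.
Row against b3: payoffs 6, 8, 5 → best response B.
Column against A: payoffs 7, 8, 0 → best response b2.
Column against B: payoffs 0, 3, 7 → best response b3.
Column against C: payoffs 6, 8, 1 → best response b2.
Mutual best responses: (A, b2); (B, b3).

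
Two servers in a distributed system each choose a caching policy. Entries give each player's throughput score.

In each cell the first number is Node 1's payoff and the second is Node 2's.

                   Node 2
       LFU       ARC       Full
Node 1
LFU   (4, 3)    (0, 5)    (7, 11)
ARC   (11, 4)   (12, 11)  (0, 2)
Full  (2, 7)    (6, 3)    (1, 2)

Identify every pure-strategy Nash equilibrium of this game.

The pure Nash equilibria are (LFU, Full) and (ARC, ARC).

Mark each player's best response to every combination of opponents' strategies; a profile where every player is best-responding is a pure Nash equilibrium.
Node 1 against LFU: payoffs 4, 11, 2 → best response ARC.
Node 1 against ARC: payoffs 0, 12, 6 → best response ARC.
Node 1 against Full: payoffs 7, 0, 1 → best response LFU.
Node 2 against LFU: payoffs 3, 5, 11 → best response Full.
Node 2 against ARC: payoffs 4, 11, 2 → best response ARC.
Node 2 against Full: payoffs 7, 3, 2 → best response LFU.
Mutual best responses: (LFU, Full); (ARC, ARC).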